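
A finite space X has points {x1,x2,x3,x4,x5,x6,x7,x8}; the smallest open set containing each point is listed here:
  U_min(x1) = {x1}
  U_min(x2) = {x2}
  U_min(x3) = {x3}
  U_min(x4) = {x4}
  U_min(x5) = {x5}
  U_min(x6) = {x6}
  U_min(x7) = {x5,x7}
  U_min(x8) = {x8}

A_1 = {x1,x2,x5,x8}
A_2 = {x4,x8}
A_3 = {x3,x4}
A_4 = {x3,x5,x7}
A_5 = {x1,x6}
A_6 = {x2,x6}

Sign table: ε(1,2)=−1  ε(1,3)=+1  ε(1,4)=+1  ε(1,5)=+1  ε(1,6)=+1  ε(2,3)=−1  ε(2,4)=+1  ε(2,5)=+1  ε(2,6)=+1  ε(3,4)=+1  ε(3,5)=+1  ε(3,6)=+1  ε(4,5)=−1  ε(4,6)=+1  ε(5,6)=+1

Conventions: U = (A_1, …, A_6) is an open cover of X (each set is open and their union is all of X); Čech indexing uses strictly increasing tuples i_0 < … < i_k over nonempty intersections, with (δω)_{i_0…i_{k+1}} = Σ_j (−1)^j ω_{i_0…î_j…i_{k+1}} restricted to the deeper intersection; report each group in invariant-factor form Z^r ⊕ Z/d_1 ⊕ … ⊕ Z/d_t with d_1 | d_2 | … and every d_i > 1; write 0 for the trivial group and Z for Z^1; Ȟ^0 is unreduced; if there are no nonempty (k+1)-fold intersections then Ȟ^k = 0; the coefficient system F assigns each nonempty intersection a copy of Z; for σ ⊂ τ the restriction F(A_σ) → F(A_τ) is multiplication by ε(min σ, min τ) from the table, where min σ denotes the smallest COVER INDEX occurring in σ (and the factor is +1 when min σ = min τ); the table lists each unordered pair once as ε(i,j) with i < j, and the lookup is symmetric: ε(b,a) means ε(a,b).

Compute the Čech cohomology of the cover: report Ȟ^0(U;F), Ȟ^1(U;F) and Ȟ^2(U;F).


Ȟ^0(U;F) ≅ Z, Ȟ^1(U;F) ≅ Z^2, Ȟ^2(U;F) ≅ 0

cover nerve:
  A12={x8} A14={x5} A15={x1} A16={x2} A23={x4} A34={x3} A56={x6}
C dims 6,7; δ0: rk 5, SNF 1^5
Ȟ^0: (6−5)−0=1 ⇒ Z
Ȟ^1: (7−0)−5=2 ⇒ Z^2
Ȟ^2: (0−0)−0=0 ⇒ 0


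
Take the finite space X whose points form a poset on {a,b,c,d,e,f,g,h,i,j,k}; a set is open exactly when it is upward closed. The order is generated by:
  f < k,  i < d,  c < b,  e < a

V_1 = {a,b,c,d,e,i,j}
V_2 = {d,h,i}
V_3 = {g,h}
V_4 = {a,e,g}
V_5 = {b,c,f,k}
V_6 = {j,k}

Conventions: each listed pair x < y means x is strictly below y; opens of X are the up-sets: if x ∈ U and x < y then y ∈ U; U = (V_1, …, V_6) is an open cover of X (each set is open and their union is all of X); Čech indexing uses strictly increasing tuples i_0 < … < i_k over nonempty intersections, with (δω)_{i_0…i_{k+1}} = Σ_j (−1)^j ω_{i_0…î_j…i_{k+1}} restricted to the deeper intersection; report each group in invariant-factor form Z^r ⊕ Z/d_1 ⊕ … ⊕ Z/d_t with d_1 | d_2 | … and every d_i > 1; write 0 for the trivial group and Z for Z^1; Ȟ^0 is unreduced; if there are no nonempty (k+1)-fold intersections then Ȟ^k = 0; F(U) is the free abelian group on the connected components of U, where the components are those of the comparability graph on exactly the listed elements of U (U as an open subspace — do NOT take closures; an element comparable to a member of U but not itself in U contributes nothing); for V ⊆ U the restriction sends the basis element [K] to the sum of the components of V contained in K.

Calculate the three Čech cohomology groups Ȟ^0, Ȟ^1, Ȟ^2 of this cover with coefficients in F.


nerve simplices:
  V12={d,i} V14={a,e} V15={b,c} V16={j} V23={h} V34={g} V56={k}
components per intersection:
  V1: {a,e} {b,c} {d,i} {j}
  V2: {d,i} {h}
  V3: {g} {h}
  V4: {a,e} {g}
  V5: {b,c} {f,k}
  V6: {j} {k}
  V12: {d,i}
  V14: {a,e}
  V15: {b,c}
  V16: {j}
  V23: {h}
  V34: {g}
  V56: {k}
C dims 14,7; δ0: rk 7, SNF 1^7
degree 0: 14−7−0 = 7 → Ȟ^0 ≅ Z^7
degree 1: 7−0−7 = 0 → Ȟ^1 ≅ 0
degree 2: 0−0−0 = 0 → Ȟ^2 ≅ 0

Ȟ^0 ≅ Z^7, Ȟ^1 ≅ 0 and Ȟ^2 ≅ 0


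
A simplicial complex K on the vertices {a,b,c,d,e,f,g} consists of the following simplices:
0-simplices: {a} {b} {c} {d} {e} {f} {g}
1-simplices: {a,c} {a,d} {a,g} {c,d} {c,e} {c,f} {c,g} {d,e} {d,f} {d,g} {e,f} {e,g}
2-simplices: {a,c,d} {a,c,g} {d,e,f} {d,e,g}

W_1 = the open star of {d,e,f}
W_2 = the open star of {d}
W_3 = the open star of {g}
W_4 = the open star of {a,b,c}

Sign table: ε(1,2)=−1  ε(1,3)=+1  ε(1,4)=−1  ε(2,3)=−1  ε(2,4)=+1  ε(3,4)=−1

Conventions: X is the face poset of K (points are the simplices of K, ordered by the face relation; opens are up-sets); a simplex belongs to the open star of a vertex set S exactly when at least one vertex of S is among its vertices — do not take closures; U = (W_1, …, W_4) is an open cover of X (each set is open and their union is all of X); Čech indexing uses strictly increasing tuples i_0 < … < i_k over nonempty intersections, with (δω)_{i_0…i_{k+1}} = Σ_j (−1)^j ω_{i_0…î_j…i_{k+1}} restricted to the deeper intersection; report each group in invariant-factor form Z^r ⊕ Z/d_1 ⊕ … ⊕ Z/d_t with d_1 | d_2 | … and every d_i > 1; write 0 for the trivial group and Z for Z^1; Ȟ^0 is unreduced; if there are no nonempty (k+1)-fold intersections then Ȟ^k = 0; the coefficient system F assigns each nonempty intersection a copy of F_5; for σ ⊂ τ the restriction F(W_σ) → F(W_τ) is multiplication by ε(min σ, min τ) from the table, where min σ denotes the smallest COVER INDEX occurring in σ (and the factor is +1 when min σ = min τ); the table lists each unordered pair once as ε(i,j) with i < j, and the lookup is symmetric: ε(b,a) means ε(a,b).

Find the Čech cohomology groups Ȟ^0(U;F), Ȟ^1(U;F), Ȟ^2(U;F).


cover nerve:
  W1={{d},{e},{f},{a,d},{c,d},{c,e},{c,f},{d,e},{d,f},{d,g},{e,f},{e,g},{a,c,d},{d,e,f},{d,e,g}} W2={{d},{a,d},{c,d},{d,e},{d,f},{d,g},{a,c,d},{d,e,f},{d,e,g}} W3={{g},{a,g},{c,g},{d,g},{e,g},{a,c,g},{d,e,g}} W4={{a},{b},{c},{a,c},{a,d},{a,g},{c,d},{c,e},{c,f},{c,g},{a,c,d},{a,c,g}}
  W12={{d},{a,d},{c,d},{d,e},{d,f},{d,g},{a,c,d},{d,e,f},{d,e,g}} W13={{d,g},{e,g},{d,e,g}} W14={{a,d},{c,d},{c,e},{c,f},{a,c,d}} W23={{d,g},{d,e,g}} W24={{a,d},{c,d},{a,c,d}} W34={{a,g},{c,g},{a,c,g}}
  W123={{d,g},{d,e,g}} W124={{a,d},{c,d},{a,c,d}}
C dims 4,6,2; δ0: rk_F5 3; δ1: rk_F5 2
Ȟ^0: (4−3)−0=1 ⇒ Z/5
Ȟ^1: (6−2)−3=1 ⇒ Z/5
Ȟ^2: (2−0)−2=0 ⇒ 0

Ȟ^0(U;F) ≅ Z/5, Ȟ^1(U;F) ≅ Z/5 and Ȟ^2(U;F) ≅ 0


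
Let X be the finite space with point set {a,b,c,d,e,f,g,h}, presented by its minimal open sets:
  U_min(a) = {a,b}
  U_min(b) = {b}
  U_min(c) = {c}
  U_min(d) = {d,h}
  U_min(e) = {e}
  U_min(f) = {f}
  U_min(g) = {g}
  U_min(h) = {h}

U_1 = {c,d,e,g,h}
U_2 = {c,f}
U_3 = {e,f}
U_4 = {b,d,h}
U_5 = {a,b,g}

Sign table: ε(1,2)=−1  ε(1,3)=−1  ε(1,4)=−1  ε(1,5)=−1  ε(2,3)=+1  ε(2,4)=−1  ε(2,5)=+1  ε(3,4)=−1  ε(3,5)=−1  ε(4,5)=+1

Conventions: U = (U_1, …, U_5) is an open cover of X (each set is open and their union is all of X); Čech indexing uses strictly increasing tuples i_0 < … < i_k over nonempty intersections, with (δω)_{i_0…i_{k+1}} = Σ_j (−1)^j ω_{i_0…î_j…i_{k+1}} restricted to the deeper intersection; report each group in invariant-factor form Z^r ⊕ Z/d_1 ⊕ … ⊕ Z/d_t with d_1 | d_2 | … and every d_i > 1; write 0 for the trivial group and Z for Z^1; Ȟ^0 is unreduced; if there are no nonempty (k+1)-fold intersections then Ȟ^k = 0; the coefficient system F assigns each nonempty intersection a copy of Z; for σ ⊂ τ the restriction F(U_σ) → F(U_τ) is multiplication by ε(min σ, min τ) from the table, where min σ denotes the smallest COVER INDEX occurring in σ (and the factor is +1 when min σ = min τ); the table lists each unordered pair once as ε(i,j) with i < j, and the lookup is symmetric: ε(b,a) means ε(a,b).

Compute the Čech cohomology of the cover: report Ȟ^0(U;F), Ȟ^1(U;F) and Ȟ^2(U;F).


Ȟ^0 ≅ Z,  Ȟ^1 ≅ Z^2,  Ȟ^2 ≅ 0

nonempty overlaps:
  U12={c} U13={e} U14={d,h} U15={g} U23={f} U45={b}
C dims 5,6; δ0: rk 4, SNF 1^4
degree 0: 5−4−0 = 1 → Ȟ^0 ≅ Z
degree 1: 6−0−4 = 2 → Ȟ^1 ≅ Z^2
degree 2: 0−0−0 = 0 → Ȟ^2 ≅ 0


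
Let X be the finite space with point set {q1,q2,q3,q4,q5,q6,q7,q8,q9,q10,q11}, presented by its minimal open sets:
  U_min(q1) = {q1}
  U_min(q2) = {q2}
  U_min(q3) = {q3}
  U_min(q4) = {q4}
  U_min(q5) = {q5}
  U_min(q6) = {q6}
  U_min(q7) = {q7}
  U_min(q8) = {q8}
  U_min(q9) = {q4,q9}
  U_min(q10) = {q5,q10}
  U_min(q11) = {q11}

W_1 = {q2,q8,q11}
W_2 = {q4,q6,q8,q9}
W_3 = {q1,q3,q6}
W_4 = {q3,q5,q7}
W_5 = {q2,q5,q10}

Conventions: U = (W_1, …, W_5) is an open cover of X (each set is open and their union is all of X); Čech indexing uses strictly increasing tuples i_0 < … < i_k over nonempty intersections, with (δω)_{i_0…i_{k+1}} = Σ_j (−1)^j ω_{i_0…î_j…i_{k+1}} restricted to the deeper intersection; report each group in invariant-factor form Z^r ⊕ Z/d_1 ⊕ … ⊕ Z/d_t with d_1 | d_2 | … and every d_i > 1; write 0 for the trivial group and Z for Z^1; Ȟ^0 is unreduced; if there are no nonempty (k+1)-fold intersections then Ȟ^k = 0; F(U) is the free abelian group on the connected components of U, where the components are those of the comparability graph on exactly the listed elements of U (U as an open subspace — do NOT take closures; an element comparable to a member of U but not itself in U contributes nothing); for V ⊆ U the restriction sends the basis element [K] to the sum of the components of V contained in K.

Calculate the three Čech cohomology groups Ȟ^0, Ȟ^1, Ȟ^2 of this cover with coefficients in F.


Ȟ^0 ≅ Z^9, Ȟ^1 ≅ 0 and Ȟ^2 ≅ 0

nonempty overlaps:
  W12={q8} W15={q2} W23={q6} W34={q3} W45={q5}
components per intersection:
  W1: {q2} {q8} {q11}
  W2: {q4,q9} {q6} {q8}
  W3: {q1} {q3} {q6}
  W4: {q3} {q5} {q7}
  W5: {q2} {q5,q10}
  W12: {q8}
  W15: {q2}
  W23: {q6}
  W34: {q3}
  W45: {q5}
C dims 14,5; δ0: rk 5, SNF 1^5
degree 0: 14−5−0 = 9 → Ȟ^0 ≅ Z^9
degree 1: 5−0−5 = 0 → Ȟ^1 ≅ 0
degree 2: 0−0−0 = 0 → Ȟ^2 ≅ 0


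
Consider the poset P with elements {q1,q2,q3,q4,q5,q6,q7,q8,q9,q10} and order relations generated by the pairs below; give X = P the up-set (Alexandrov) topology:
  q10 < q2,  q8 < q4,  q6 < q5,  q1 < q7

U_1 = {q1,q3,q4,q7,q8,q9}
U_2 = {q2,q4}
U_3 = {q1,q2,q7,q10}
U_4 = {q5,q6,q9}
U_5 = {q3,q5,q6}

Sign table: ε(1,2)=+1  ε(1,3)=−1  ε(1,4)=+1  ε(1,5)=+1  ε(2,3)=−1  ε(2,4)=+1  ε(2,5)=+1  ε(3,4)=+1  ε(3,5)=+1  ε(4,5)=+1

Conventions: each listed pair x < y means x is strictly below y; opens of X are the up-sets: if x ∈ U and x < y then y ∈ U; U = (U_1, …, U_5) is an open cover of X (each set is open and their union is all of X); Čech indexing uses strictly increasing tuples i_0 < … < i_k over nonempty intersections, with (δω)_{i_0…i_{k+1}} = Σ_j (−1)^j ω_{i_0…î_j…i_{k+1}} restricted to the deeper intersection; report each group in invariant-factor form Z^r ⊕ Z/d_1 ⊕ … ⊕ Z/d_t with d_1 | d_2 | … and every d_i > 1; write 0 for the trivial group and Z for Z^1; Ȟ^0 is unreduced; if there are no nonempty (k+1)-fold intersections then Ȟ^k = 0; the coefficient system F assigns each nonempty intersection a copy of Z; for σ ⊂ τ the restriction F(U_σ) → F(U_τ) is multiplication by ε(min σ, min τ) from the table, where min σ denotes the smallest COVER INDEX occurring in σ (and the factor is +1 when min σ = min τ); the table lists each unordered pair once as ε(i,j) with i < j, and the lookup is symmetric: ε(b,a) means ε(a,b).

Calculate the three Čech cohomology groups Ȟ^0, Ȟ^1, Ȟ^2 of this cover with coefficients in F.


Ȟ^0(U;F) ≅ Z,  Ȟ^1(U;F) ≅ Z^2,  Ȟ^2(U;F) ≅ 0

cover nerve:
  U12={q4} U13={q1,q7} U14={q9} U15={q3} U23={q2} U45={q5,q6}
C dims 5,6; δ0: rk 4, SNF 1^4
Ȟ^0: (5−4)−0=1 ⇒ Z
Ȟ^1: (6−0)−4=2 ⇒ Z^2
Ȟ^2: (0−0)−0=0 ⇒ 0


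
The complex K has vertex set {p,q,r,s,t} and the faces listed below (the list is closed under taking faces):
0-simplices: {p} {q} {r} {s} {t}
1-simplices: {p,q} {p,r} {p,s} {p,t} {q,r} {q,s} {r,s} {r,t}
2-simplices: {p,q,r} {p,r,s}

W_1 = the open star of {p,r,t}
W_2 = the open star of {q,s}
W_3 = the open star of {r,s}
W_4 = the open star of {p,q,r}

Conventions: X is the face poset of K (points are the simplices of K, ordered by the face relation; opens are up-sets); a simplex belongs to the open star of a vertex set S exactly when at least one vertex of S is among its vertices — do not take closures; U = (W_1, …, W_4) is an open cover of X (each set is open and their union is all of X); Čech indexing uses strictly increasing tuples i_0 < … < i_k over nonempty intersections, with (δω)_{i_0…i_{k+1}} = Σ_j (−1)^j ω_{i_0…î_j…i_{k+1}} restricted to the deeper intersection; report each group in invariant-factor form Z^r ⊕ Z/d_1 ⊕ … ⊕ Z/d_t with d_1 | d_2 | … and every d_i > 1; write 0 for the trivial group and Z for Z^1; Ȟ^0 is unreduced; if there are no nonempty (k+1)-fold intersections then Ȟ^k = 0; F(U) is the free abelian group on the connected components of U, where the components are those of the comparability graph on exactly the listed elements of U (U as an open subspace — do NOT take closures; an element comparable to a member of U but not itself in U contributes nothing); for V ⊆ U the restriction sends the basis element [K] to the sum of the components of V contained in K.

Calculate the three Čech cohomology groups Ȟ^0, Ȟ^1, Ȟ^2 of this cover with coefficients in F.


nerve simplices:
  W1={{p},{r},{t},{p,q},{p,r},{p,s},{p,t},{q,r},{r,s},{r,t},{p,q,r},{p,r,s}} W2={{q},{s},{p,q},{p,s},{q,r},{q,s},{r,s},{p,q,r},{p,r,s}} W3={{r},{s},{p,r},{p,s},{q,r},{q,s},{r,s},{r,t},{p,q,r},{p,r,s}} W4={{p},{q},{r},{p,q},{p,r},{p,s},{p,t},{q,r},{q,s},{r,s},{r,t},{p,q,r},{p,r,s}}
  W12={{p,q},{p,s},{q,r},{r,s},{p,q,r},{p,r,s}} W13={{r},{p,r},{p,s},{q,r},{r,s},{r,t},{p,q,r},{p,r,s}} W14={{p},{r},{p,q},{p,r},{p,s},{p,t},{q,r},{r,s},{r,t},{p,q,r},{p,r,s}} W23={{s},{p,s},{q,r},{q,s},{r,s},{p,q,r},{p,r,s}} W24={{q},{p,q},{p,s},{q,r},{q,s},{r,s},{p,q,r},{p,r,s}} W34={{r},{p,r},{p,s},{q,r},{q,s},{r,s},{r,t},{p,q,r},{p,r,s}}
  W123={{p,s},{q,r},{r,s},{p,q,r},{p,r,s}} W124={{p,q},{p,s},{q,r},{r,s},{p,q,r},{p,r,s}} W134={{r},{p,r},{p,s},{q,r},{r,s},{r,t},{p,q,r},{p,r,s}} W234={{p,s},{q,r},{q,s},{r,s},{p,q,r},{p,r,s}}
  W1234={{p,s},{q,r},{r,s},{p,q,r},{p,r,s}}
components per intersection:
  W1: {{p},{r},{t},{p,q},{p,r},{p,s},{p,t},{q,r},{r,s},{r,t},{p,q,r},{p,r,s}}
  W2: {{q},{s},{p,q},{p,s},{q,r},{q,s},{r,s},{p,q,r},{p,r,s}}
  W3: {{r},{s},{p,r},{p,s},{q,r},{q,s},{r,s},{r,t},{p,q,r},{p,r,s}}
  W4: {{p},{q},{r},{p,q},{p,r},{p,s},{p,t},{q,r},{q,s},{r,s},{r,t},{p,q,r},{p,r,s}}
  W12: {{p,q},{q,r},{p,q,r}} {{p,s},{r,s},{p,r,s}}
  W13: {{r},{p,r},{p,s},{q,r},{r,s},{r,t},{p,q,r},{p,r,s}}
  W14: {{p},{r},{p,q},{p,r},{p,s},{p,t},{q,r},{r,s},{r,t},{p,q,r},{p,r,s}}
  W23: {{s},{p,s},{q,s},{r,s},{p,r,s}} {{q,r},{p,q,r}}
  W24: {{q},{p,q},{q,r},{q,s},{p,q,r}} {{p,s},{r,s},{p,r,s}}
  W34: {{r},{p,r},{p,s},{q,r},{r,s},{r,t},{p,q,r},{p,r,s}} {{q,s}}
  W123: {{p,s},{r,s},{p,r,s}} {{q,r},{p,q,r}}
  W124: {{p,q},{q,r},{p,q,r}} {{p,s},{r,s},{p,r,s}}
  W134: {{r},{p,r},{p,s},{q,r},{r,s},{r,t},{p,q,r},{p,r,s}}
  W234: {{p,s},{r,s},{p,r,s}} {{q,r},{p,q,r}} {{q,s}}
  W1234: {{p,s},{r,s},{p,r,s}} {{q,r},{p,q,r}}
C dims 4,10,8,2; δ0: rk 3, SNF 1^3; δ1: rk 6, SNF 1^6; δ2: rk 2, SNF 1^2
degree 0: 4−3−0 = 1 → Ȟ^0 ≅ Z
degree 1: 10−6−3 = 1 → Ȟ^1 ≅ Z
degree 2: 8−2−6 = 0 → Ȟ^2 ≅ 0

Ȟ^0 ≅ Z, Ȟ^1 ≅ Z and Ȟ^2 ≅ 0


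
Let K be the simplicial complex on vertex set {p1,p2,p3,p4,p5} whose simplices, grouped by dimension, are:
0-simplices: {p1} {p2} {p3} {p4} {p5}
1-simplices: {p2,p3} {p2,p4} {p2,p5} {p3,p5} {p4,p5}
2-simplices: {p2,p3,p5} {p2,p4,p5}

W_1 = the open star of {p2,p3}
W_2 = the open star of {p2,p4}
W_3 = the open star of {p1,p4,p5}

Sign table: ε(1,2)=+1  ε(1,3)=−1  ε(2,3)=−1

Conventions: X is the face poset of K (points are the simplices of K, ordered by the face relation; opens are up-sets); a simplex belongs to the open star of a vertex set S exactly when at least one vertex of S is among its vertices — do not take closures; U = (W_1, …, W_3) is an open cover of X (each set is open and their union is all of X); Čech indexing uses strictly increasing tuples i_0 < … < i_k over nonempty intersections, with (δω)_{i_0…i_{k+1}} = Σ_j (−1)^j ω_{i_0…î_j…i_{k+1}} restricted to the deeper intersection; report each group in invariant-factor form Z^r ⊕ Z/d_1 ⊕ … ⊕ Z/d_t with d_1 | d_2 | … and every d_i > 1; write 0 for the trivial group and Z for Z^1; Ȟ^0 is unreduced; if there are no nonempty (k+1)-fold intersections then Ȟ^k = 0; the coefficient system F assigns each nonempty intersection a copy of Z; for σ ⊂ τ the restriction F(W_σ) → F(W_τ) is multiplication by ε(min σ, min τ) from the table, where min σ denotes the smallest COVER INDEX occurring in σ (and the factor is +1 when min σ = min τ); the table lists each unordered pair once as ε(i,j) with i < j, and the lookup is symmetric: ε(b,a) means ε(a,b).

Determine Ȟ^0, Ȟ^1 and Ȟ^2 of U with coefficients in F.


nerve simplices:
  W1={{p2},{p3},{p2,p3},{p2,p4},{p2,p5},{p3,p5},{p2,p3,p5},{p2,p4,p5}} W2={{p2},{p4},{p2,p3},{p2,p4},{p2,p5},{p4,p5},{p2,p3,p5},{p2,p4,p5}} W3={{p1},{p4},{p5},{p2,p4},{p2,p5},{p3,p5},{p4,p5},{p2,p3,p5},{p2,p4,p5}}
  W12={{p2},{p2,p3},{p2,p4},{p2,p5},{p2,p3,p5},{p2,p4,p5}} W13={{p2,p4},{p2,p5},{p3,p5},{p2,p3,p5},{p2,p4,p5}} W23={{p4},{p2,p4},{p2,p5},{p4,p5},{p2,p3,p5},{p2,p4,p5}}
  W123={{p2,p4},{p2,p5},{p2,p3,p5},{p2,p4,p5}}
C dims 3,3,1; δ0: rk 2, SNF 1^2; δ1: rk 1, SNF 1^1
degree 0: 3−2−0 = 1 → Ȟ^0 ≅ Z
degree 1: 3−1−2 = 0 → Ȟ^1 ≅ 0
degree 2: 1−0−1 = 0 → Ȟ^2 ≅ 0

Ȟ^0 ≅ Z, Ȟ^1 ≅ 0 and Ȟ^2 ≅ 0


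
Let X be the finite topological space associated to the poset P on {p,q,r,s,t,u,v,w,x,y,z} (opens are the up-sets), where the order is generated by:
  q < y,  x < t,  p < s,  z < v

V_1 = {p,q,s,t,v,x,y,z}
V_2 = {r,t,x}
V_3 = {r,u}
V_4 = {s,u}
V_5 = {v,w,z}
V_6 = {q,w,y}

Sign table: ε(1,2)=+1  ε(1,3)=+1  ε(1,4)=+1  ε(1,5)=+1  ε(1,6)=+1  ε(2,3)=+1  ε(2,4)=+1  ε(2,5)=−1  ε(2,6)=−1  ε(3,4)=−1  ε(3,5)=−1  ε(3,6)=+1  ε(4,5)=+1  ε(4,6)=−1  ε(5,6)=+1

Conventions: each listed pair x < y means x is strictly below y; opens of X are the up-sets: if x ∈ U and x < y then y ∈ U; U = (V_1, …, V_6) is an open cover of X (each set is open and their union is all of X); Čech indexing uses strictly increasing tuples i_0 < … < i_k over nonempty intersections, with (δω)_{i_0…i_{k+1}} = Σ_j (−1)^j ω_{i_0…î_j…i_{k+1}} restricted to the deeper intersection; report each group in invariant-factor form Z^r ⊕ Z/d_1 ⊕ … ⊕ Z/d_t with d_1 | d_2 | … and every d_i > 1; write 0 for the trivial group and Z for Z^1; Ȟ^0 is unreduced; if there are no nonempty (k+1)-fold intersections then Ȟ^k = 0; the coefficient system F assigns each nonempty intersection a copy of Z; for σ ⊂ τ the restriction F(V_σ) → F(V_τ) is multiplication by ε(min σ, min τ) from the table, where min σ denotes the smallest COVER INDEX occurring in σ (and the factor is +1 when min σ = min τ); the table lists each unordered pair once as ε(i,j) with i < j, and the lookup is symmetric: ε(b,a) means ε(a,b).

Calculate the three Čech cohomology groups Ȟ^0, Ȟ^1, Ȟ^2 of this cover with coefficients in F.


nerve of the cover:
  V12={t,x} V14={s} V15={v,z} V16={q,y} V23={r} V34={u} V56={w}
C dims 6,7; δ0: rk 6, SNF 1^5·2
Ȟ^0 = (6 − 6) − 0 = 0, so Ȟ^0 ≅ 0
Ȟ^1 = (7 − 0) − 6 = 1 plus torsion [2], so Ȟ^1 ≅ Z ⊕ Z/2
Ȟ^2 = (0 − 0) − 0 = 0, so Ȟ^2 ≅ 0

Ȟ^0 ≅ 0, Ȟ^1 ≅ Z ⊕ Z/2, Ȟ^2 ≅ 0


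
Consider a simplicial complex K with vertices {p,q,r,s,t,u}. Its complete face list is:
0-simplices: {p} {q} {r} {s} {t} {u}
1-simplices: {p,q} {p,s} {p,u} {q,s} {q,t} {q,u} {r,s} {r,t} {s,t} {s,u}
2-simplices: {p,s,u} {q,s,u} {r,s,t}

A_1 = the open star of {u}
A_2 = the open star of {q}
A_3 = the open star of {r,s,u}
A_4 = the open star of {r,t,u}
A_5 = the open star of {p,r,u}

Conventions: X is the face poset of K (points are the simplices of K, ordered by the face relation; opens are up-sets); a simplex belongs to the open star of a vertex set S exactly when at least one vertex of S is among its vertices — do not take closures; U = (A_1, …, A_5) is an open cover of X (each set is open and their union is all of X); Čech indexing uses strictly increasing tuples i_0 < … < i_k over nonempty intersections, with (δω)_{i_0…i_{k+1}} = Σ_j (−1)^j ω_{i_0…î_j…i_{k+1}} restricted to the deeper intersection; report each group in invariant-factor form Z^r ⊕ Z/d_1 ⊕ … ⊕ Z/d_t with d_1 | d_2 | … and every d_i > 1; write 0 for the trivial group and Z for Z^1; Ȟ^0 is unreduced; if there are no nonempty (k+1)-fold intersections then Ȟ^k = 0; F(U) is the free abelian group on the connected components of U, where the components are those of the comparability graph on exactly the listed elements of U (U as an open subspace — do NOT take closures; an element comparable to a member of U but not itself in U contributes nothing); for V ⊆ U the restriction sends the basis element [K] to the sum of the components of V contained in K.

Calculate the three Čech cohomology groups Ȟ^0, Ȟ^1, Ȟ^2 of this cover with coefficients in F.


Ȟ^0(U;F) ≅ Z,  Ȟ^1(U;F) ≅ Z^2,  Ȟ^2(U;F) ≅ 0

nerve of the cover:
  A1={{u},{p,u},{q,u},{s,u},{p,s,u},{q,s,u}} A2={{q},{p,q},{q,s},{q,t},{q,u},{q,s,u}} A3={{r},{s},{u},{p,s},{p,u},{q,s},{q,u},{r,s},{r,t},{s,t},{s,u},{p,s,u},{q,s,u},{r,s,t}} A4={{r},{t},{u},{p,u},{q,t},{q,u},{r,s},{r,t},{s,t},{s,u},{p,s,u},{q,s,u},{r,s,t}} A5={{p},{r},{u},{p,q},{p,s},{p,u},{q,u},{r,s},{r,t},{s,u},{p,s,u},{q,s,u},{r,s,t}}
  A12={{q,u},{q,s,u}} A13={{u},{p,u},{q,u},{s,u},{p,s,u},{q,s,u}} A14={{u},{p,u},{q,u},{s,u},{p,s,u},{q,s,u}} A15={{u},{p,u},{q,u},{s,u},{p,s,u},{q,s,u}} A23={{q,s},{q,u},{q,s,u}} A24={{q,t},{q,u},{q,s,u}} A25={{p,q},{q,u},{q,s,u}} A34={{r},{u},{p,u},{q,u},{r,s},{r,t},{s,t},{s,u},{p,s,u},{q,s,u},{r,s,t}} A35={{r},{u},{p,s},{p,u},{q,u},{r,s},{r,t},{s,u},{p,s,u},{q,s,u},{r,s,t}} A45={{r},{u},{p,u},{q,u},{r,s},{r,t},{s,u},{p,s,u},{q,s,u},{r,s,t}}
  A123={{q,u},{q,s,u}} A124={{q,u},{q,s,u}} A125={{q,u},{q,s,u}} A134={{u},{p,u},{q,u},{s,u},{p,s,u},{q,s,u}} A135={{u},{p,u},{q,u},{s,u},{p,s,u},{q,s,u}} A145={{u},{p,u},{q,u},{s,u},{p,s,u},{q,s,u}} A234={{q,u},{q,s,u}} A235={{q,u},{q,s,u}} A245={{q,u},{q,s,u}} A345={{r},{u},{p,u},{q,u},{r,s},{r,t},{s,u},{p,s,u},{q,s,u},{r,s,t}}
  A1234={{q,u},{q,s,u}} A1235={{q,u},{q,s,u}} A1245={{q,u},{q,s,u}} A1345={{u},{p,u},{q,u},{s,u},{p,s,u},{q,s,u}} A2345={{q,u},{q,s,u}}
  A12345={{q,u},{q,s,u}}
components per intersection:
  A1: {{u},{p,u},{q,u},{s,u},{p,s,u},{q,s,u}}
  A2: {{q},{p,q},{q,s},{q,t},{q,u},{q,s,u}}
  A3: {{r},{s},{u},{p,s},{p,u},{q,s},{q,u},{r,s},{r,t},{s,t},{s,u},{p,s,u},{q,s,u},{r,s,t}}
  A4: {{r},{t},{q,t},{r,s},{r,t},{s,t},{r,s,t}} {{u},{p,u},{q,u},{s,u},{p,s,u},{q,s,u}}
  A5: {{p},{u},{p,q},{p,s},{p,u},{q,u},{s,u},{p,s,u},{q,s,u}} {{r},{r,s},{r,t},{r,s,t}}
  A12: {{q,u},{q,s,u}}
  A13: {{u},{p,u},{q,u},{s,u},{p,s,u},{q,s,u}}
  A14: {{u},{p,u},{q,u},{s,u},{p,s,u},{q,s,u}}
  A15: {{u},{p,u},{q,u},{s,u},{p,s,u},{q,s,u}}
  A23: {{q,s},{q,u},{q,s,u}}
  A24: {{q,t}} {{q,u},{q,s,u}}
  A25: {{p,q}} {{q,u},{q,s,u}}
  A34: {{r},{r,s},{r,t},{s,t},{r,s,t}} {{u},{p,u},{q,u},{s,u},{p,s,u},{q,s,u}}
  A35: {{r},{r,s},{r,t},{r,s,t}} {{u},{p,s},{p,u},{q,u},{s,u},{p,s,u},{q,s,u}}
  A45: {{r},{r,s},{r,t},{r,s,t}} {{u},{p,u},{q,u},{s,u},{p,s,u},{q,s,u}}
  A123: {{q,u},{q,s,u}}
  A124: {{q,u},{q,s,u}}
  A125: {{q,u},{q,s,u}}
  A134: {{u},{p,u},{q,u},{s,u},{p,s,u},{q,s,u}}
  A135: {{u},{p,u},{q,u},{s,u},{p,s,u},{q,s,u}}
  A145: {{u},{p,u},{q,u},{s,u},{p,s,u},{q,s,u}}
  A234: {{q,u},{q,s,u}}
  A235: {{q,u},{q,s,u}}
  A245: {{q,u},{q,s,u}}
  A345: {{r},{r,s},{r,t},{r,s,t}} {{u},{p,u},{q,u},{s,u},{p,s,u},{q,s,u}}
  A1234: {{q,u},{q,s,u}}
  A1235: {{q,u},{q,s,u}}
  A1245: {{q,u},{q,s,u}}
  A1345: {{u},{p,u},{q,u},{s,u},{p,s,u},{q,s,u}}
  A2345: {{q,u},{q,s,u}}
  A12345: {{q,u},{q,s,u}}
C dims 7,15,11,5; δ0: rk 6, SNF 1^6; δ1: rk 7, SNF 1^7; δ2: rk 4, SNF 1^4
Ȟ^0 = (7 − 6) − 0 = 1, so Ȟ^0 ≅ Z
Ȟ^1 = (15 − 7) − 6 = 2, so Ȟ^1 ≅ Z^2
Ȟ^2 = (11 − 4) − 7 = 0, so Ȟ^2 ≅ 0


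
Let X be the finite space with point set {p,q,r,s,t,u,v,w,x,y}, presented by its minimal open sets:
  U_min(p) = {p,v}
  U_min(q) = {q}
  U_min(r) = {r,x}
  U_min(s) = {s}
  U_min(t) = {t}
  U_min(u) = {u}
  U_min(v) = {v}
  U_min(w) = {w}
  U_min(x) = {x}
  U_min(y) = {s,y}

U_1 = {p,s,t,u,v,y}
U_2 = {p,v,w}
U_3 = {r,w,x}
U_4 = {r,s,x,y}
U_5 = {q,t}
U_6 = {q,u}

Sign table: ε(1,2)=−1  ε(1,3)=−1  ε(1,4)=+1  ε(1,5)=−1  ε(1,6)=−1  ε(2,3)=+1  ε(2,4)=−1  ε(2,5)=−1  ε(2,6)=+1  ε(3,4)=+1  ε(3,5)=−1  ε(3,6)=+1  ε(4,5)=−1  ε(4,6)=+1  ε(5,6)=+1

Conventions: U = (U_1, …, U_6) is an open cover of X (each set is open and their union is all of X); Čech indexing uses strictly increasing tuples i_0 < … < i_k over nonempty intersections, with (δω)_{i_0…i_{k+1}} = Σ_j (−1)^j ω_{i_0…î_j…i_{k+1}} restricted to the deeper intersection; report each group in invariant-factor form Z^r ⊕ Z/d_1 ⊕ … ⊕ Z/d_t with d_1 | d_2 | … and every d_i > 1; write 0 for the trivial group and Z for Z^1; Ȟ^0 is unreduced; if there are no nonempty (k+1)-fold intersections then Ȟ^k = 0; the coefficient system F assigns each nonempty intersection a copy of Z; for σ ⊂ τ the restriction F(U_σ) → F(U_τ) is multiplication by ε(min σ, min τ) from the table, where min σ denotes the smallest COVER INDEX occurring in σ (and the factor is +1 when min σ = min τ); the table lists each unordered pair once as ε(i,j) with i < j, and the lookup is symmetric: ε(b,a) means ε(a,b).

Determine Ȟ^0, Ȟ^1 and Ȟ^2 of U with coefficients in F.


cover nerve:
  U12={p,v} U14={s,y} U15={t} U16={u} U23={w} U34={r,x} U56={q}
C dims 6,7; δ0: rk 6, SNF 1^5·2
Ȟ^0: (6−6)−0=0 ⇒ 0
Ȟ^1: (7−0)−6=1 plus torsion [2] ⇒ Z ⊕ Z/2
Ȟ^2: (0−0)−0=0 ⇒ 0

Ȟ^0 = 0, Ȟ^1 = Z ⊕ Z/2, Ȟ^2 = 0


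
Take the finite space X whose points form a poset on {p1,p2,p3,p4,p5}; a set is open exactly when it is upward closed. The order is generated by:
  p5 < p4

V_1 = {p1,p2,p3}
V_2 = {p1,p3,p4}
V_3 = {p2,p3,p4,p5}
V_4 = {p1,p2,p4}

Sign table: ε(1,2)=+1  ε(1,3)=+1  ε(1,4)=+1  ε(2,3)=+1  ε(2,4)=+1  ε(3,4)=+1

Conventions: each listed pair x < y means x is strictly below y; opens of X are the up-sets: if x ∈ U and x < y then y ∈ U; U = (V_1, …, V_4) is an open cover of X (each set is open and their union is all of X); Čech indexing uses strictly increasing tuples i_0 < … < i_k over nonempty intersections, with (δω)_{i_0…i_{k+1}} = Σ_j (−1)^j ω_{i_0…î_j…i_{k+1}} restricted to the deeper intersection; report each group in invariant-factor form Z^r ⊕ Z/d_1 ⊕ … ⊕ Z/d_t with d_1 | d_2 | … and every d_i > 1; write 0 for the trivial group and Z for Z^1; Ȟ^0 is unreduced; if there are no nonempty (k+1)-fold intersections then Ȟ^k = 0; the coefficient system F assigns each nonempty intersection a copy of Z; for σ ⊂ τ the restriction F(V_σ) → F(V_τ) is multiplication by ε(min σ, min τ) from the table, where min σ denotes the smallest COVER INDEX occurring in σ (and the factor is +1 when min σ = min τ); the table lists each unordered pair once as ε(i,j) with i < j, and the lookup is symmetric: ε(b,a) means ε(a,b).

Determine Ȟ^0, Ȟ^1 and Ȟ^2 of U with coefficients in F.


nonempty overlaps:
  V12={p1,p3} V13={p2,p3} V14={p1,p2} V23={p3,p4} V24={p1,p4} V34={p2,p4}
  V123={p3} V124={p1} V134={p2} V234={p4}
C dims 4,6,4; δ0: rk 3, SNF 1^3; δ1: rk 3, SNF 1^3
degree 0: 4−3−0 = 1 → Ȟ^0 ≅ Z
degree 1: 6−3−3 = 0 → Ȟ^1 ≅ 0
degree 2: 4−0−3 = 1 → Ȟ^2 ≅ Z

Ȟ^0(U;F) ≅ Z; Ȟ^1(U;F) ≅ 0; Ȟ^2(U;F) ≅ Z


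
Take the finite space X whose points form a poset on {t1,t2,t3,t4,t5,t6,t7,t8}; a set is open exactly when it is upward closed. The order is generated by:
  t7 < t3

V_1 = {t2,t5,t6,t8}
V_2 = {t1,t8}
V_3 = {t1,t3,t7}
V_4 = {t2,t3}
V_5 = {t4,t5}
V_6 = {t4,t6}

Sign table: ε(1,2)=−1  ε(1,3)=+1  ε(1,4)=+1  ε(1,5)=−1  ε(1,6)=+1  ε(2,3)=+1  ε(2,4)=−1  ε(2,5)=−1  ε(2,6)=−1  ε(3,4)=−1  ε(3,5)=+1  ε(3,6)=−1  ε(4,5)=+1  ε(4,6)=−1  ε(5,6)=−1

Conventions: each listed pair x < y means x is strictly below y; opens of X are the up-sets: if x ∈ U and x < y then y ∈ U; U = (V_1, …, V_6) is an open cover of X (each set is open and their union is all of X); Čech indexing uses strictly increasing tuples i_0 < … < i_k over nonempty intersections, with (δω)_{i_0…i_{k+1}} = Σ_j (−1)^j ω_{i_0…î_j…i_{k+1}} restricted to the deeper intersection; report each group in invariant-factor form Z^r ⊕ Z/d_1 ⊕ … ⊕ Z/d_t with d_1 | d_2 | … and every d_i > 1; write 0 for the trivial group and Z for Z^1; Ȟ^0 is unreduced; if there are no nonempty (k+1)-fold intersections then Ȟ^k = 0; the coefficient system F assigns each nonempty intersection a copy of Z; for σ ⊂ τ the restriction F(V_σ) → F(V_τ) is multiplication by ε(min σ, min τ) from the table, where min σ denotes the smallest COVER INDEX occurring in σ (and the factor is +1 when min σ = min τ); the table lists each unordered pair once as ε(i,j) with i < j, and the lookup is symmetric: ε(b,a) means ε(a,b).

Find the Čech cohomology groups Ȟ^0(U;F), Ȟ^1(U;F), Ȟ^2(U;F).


cover nerve:
  V12={t8} V14={t2} V15={t5} V16={t6} V23={t1} V34={t3} V56={t4}
C dims 6,7; δ0: rk 5, SNF 1^5
Ȟ^0: (6−5)−0=1 ⇒ Z
Ȟ^1: (7−0)−5=2 ⇒ Z^2
Ȟ^2: (0−0)−0=0 ⇒ 0

Ȟ^0(U;F) ≅ Z,  Ȟ^1(U;F) ≅ Z^2,  Ȟ^2(U;F) ≅ 0


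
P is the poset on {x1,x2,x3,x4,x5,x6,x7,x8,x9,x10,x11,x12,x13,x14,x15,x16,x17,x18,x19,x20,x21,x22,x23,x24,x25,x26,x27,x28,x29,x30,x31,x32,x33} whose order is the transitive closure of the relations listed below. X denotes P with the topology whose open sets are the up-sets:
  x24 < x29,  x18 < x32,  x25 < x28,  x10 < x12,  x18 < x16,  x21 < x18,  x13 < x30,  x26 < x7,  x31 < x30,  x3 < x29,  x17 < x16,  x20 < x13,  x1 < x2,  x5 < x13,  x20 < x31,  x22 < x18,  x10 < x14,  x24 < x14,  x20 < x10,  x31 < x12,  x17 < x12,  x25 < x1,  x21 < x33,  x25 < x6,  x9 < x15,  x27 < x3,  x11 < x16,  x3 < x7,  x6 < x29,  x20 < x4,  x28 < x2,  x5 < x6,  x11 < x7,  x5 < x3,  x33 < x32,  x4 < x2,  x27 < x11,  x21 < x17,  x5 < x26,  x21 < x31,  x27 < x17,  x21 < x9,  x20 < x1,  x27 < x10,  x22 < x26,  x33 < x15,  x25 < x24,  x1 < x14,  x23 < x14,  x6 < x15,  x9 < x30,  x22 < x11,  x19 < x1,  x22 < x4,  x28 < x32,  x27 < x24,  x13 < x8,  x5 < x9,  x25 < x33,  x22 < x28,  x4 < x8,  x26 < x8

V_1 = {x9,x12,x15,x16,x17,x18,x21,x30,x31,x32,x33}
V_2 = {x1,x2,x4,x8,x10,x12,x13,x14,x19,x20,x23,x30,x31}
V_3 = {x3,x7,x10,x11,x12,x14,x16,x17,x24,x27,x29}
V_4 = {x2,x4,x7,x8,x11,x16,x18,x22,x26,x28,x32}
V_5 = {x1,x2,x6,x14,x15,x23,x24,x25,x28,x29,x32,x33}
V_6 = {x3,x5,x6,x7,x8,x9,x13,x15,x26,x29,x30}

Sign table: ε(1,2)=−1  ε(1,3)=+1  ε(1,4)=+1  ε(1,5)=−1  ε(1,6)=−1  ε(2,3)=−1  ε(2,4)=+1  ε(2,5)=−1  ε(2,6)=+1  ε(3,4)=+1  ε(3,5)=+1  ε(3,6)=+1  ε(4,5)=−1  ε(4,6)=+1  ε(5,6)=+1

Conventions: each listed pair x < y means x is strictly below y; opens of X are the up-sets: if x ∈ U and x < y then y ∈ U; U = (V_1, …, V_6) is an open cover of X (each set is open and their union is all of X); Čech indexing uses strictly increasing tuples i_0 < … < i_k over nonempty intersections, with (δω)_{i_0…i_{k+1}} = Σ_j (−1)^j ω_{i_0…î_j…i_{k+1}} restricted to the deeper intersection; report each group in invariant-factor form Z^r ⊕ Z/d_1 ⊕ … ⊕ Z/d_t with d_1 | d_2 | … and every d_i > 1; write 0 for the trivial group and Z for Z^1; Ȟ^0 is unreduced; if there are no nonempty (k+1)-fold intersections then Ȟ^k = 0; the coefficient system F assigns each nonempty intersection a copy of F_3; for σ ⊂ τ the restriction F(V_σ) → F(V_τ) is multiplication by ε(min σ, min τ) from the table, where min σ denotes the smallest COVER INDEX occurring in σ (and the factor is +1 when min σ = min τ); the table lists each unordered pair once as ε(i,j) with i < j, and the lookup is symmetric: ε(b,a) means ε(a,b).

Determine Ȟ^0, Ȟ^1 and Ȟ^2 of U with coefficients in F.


Ȟ^0 = 0,  Ȟ^1 = 0,  Ȟ^2 = Z/3

intersection data:
  V12={x12,x30,x31} V13={x12,x16,x17} V14={x16,x18,x32} V15={x15,x32,x33} V16={x9,x15,x30} V23={x10,x12,x14} V24={x2,x4,x8} V25={x1,x2,x14,x23} V26={x8,x13,x30} V34={x7,x11,x16} V35={x14,x24,x29} V36={x3,x7,x29} V45={x2,x28,x32} V46={x7,x8,x26} V56={x6,x15,x29}
  V123={x12} V126={x30} V134={x16} V145={x32} V156={x15} V235={x14} V245={x2} V246={x8} V346={x7} V356={x29}
C dims 6,15,10; δ0: rk_F3 6; δ1: rk_F3 9
Ȟ^0 = (6 − 6) − 0 = 0, so Ȟ^0 ≅ 0
Ȟ^1 = (15 − 9) − 6 = 0, so Ȟ^1 ≅ 0
Ȟ^2 = (10 − 0) − 9 = 1, so Ȟ^2 ≅ Z/3


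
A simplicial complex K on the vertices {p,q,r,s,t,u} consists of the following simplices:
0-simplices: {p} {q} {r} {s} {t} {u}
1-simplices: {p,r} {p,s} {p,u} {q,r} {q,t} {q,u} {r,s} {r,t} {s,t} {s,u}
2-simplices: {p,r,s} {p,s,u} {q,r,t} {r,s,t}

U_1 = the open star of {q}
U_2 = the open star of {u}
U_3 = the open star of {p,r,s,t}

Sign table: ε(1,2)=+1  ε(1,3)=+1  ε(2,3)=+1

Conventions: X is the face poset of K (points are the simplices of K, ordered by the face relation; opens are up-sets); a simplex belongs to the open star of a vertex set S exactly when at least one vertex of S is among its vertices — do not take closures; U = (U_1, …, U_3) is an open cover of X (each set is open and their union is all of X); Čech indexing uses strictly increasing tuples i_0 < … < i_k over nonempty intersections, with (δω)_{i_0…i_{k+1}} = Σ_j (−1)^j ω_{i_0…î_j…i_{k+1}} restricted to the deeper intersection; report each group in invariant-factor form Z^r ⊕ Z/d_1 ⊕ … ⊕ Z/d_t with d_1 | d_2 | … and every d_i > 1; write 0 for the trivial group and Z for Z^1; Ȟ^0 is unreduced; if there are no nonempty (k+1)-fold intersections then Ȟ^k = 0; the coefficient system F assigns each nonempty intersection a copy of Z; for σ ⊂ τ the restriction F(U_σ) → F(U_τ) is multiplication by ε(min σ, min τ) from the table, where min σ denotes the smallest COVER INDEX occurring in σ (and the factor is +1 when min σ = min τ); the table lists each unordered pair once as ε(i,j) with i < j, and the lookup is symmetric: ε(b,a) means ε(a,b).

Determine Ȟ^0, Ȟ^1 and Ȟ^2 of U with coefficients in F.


intersection data:
  U1={{q},{q,r},{q,t},{q,u},{q,r,t}} U2={{u},{p,u},{q,u},{s,u},{p,s,u}} U3={{p},{r},{s},{t},{p,r},{p,s},{p,u},{q,r},{q,t},{r,s},{r,t},{s,t},{s,u},{p,r,s},{p,s,u},{q,r,t},{r,s,t}}
  U12={{q,u}} U13={{q,r},{q,t},{q,r,t}} U23={{p,u},{s,u},{p,s,u}}
C dims 3,3; δ0: rk 2, SNF 1^2
Ȟ^0 = (3 − 2) − 0 = 1, so Ȟ^0 ≅ Z
Ȟ^1 = (3 − 0) − 2 = 1, so Ȟ^1 ≅ Z
Ȟ^2 = (0 − 0) − 0 = 0, so Ȟ^2 ≅ 0

Ȟ^0 ≅ Z, Ȟ^1 ≅ Z, Ȟ^2 ≅ 0


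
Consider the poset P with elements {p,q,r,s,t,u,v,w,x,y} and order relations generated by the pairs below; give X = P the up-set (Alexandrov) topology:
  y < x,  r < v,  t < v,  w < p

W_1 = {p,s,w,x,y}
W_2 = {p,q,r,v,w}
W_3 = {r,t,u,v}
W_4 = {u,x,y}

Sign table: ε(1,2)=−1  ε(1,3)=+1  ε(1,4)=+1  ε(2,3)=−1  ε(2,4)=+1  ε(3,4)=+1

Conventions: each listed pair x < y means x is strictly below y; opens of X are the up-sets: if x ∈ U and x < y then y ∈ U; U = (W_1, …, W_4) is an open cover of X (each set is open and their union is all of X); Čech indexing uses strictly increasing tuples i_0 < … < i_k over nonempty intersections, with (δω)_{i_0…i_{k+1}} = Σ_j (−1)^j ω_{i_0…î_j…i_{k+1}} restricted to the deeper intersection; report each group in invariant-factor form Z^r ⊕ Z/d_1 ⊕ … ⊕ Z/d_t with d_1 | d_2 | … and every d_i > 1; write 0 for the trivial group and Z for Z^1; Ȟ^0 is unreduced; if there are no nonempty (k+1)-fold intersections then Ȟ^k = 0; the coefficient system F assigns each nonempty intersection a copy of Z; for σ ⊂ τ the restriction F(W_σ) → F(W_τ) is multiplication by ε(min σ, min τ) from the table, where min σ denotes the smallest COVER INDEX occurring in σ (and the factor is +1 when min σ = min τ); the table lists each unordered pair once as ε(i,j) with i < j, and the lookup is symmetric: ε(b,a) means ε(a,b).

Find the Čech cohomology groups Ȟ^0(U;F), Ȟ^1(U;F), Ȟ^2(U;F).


nerve of the cover:
  W12={p,w} W14={x,y} W23={r,v} W34={u}
C dims 4,4; δ0: rk 3, SNF 1^3
Ȟ^0 = (4 − 3) − 0 = 1, so Ȟ^0 ≅ Z
Ȟ^1 = (4 − 0) − 3 = 1, so Ȟ^1 ≅ Z
Ȟ^2 = (0 − 0) − 0 = 0, so Ȟ^2 ≅ 0

Ȟ^0 ≅ Z; Ȟ^1 ≅ Z; Ȟ^2 ≅ 0


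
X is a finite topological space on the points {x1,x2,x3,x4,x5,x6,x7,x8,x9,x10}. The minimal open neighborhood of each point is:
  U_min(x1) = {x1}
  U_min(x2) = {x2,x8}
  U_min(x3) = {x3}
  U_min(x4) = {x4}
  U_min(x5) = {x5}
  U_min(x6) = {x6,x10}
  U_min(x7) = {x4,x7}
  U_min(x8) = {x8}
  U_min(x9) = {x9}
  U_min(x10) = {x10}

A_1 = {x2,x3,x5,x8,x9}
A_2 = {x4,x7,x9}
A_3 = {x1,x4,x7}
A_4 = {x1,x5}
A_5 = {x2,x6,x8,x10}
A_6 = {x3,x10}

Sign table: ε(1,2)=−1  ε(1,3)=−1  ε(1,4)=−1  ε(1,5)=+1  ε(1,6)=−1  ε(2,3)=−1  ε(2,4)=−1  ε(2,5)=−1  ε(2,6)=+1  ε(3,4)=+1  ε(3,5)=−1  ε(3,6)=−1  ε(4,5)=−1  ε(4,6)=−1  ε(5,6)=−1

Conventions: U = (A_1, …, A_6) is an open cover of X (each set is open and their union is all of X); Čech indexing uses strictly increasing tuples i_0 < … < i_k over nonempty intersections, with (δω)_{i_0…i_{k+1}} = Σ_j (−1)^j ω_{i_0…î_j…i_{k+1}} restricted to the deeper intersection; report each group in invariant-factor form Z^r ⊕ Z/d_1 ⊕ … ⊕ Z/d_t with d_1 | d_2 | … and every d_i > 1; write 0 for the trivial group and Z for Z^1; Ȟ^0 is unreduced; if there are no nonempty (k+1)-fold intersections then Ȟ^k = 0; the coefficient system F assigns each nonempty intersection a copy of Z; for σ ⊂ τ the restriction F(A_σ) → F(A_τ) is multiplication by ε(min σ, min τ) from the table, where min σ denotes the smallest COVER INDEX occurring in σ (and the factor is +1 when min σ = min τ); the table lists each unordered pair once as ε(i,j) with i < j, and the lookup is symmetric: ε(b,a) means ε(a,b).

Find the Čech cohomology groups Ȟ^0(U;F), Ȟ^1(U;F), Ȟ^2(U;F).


Ȟ^0 = 0; Ȟ^1 = Z ⊕ Z/2; Ȟ^2 = 0

nonempty intersections:
  A12={x9} A14={x5} A15={x2,x8} A16={x3} A23={x4,x7} A34={x1} A56={x10}
C dims 6,7; δ0: rk 6, SNF 1^5·2
Ȟ^0: (6−6)−0=0 ⇒ 0
Ȟ^1: (7−0)−6=1 plus torsion [2] ⇒ Z ⊕ Z/2
Ȟ^2: (0−0)−0=0 ⇒ 0


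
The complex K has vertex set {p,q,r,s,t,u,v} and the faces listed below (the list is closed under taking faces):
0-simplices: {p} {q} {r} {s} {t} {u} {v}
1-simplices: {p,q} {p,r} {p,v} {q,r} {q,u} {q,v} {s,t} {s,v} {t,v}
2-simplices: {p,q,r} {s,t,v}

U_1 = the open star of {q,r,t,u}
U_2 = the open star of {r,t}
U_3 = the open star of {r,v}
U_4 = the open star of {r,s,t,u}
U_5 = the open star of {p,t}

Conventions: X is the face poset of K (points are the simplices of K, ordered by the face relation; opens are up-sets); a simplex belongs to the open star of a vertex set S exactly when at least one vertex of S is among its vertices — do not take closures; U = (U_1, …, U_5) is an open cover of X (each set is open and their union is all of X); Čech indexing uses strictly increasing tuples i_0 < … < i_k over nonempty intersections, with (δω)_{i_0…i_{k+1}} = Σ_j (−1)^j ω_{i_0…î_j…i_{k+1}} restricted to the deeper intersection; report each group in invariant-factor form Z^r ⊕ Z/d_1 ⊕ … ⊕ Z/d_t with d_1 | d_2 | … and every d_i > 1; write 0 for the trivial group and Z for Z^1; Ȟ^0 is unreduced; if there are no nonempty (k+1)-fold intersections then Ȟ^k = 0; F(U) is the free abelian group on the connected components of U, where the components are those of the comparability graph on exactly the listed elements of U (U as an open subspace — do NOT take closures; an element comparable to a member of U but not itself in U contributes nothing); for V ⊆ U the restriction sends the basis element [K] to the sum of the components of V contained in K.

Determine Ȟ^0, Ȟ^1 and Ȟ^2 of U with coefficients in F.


cover nerve:
  U1={{q},{r},{t},{u},{p,q},{p,r},{q,r},{q,u},{q,v},{s,t},{t,v},{p,q,r},{s,t,v}} U2={{r},{t},{p,r},{q,r},{s,t},{t,v},{p,q,r},{s,t,v}} U3={{r},{v},{p,r},{p,v},{q,r},{q,v},{s,v},{t,v},{p,q,r},{s,t,v}} U4={{r},{s},{t},{u},{p,r},{q,r},{q,u},{s,t},{s,v},{t,v},{p,q,r},{s,t,v}} U5={{p},{t},{p,q},{p,r},{p,v},{s,t},{t,v},{p,q,r},{s,t,v}}
  U12={{r},{t},{p,r},{q,r},{s,t},{t,v},{p,q,r},{s,t,v}} U13={{r},{p,r},{q,r},{q,v},{t,v},{p,q,r},{s,t,v}} U14={{r},{t},{u},{p,r},{q,r},{q,u},{s,t},{t,v},{p,q,r},{s,t,v}} U15={{t},{p,q},{p,r},{s,t},{t,v},{p,q,r},{s,t,v}} U23={{r},{p,r},{q,r},{t,v},{p,q,r},{s,t,v}} U24={{r},{t},{p,r},{q,r},{s,t},{t,v},{p,q,r},{s,t,v}} U25={{t},{p,r},{s,t},{t,v},{p,q,r},{s,t,v}} U34={{r},{p,r},{q,r},{s,v},{t,v},{p,q,r},{s,t,v}} U35={{p,r},{p,v},{t,v},{p,q,r},{s,t,v}} U45={{t},{p,r},{s,t},{t,v},{p,q,r},{s,t,v}}
  U123={{r},{p,r},{q,r},{t,v},{p,q,r},{s,t,v}} U124={{r},{t},{p,r},{q,r},{s,t},{t,v},{p,q,r},{s,t,v}} U125={{t},{p,r},{s,t},{t,v},{p,q,r},{s,t,v}} U134={{r},{p,r},{q,r},{t,v},{p,q,r},{s,t,v}} U135={{p,r},{t,v},{p,q,r},{s,t,v}} U145={{t},{p,r},{s,t},{t,v},{p,q,r},{s,t,v}} U234={{r},{p,r},{q,r},{t,v},{p,q,r},{s,t,v}} U235={{p,r},{t,v},{p,q,r},{s,t,v}} U245={{t},{p,r},{s,t},{t,v},{p,q,r},{s,t,v}} U345={{p,r},{t,v},{p,q,r},{s,t,v}}
  U1234={{r},{p,r},{q,r},{t,v},{p,q,r},{s,t,v}} U1235={{p,r},{t,v},{p,q,r},{s,t,v}} U1245={{t},{p,r},{s,t},{t,v},{p,q,r},{s,t,v}} U1345={{p,r},{t,v},{p,q,r},{s,t,v}} U2345={{p,r},{t,v},{p,q,r},{s,t,v}}
  U12345={{p,r},{t,v},{p,q,r},{s,t,v}}
components per intersection:
  U1: {{q},{r},{u},{p,q},{p,r},{q,r},{q,u},{q,v},{p,q,r}} {{t},{s,t},{t,v},{s,t,v}}
  U2: {{r},{p,r},{q,r},{p,q,r}} {{t},{s,t},{t,v},{s,t,v}}
  U3: {{r},{p,r},{q,r},{p,q,r}} {{v},{p,v},{q,v},{s,v},{t,v},{s,t,v}}
  U4: {{r},{p,r},{q,r},{p,q,r}} {{s},{t},{s,t},{s,v},{t,v},{s,t,v}} {{u},{q,u}}
  U5: {{p},{p,q},{p,r},{p,v},{p,q,r}} {{t},{s,t},{t,v},{s,t,v}}
  U12: {{r},{p,r},{q,r},{p,q,r}} {{t},{s,t},{t,v},{s,t,v}}
  U13: {{r},{p,r},{q,r},{p,q,r}} {{q,v}} {{t,v},{s,t,v}}
  U14: {{r},{p,r},{q,r},{p,q,r}} {{t},{s,t},{t,v},{s,t,v}} {{u},{q,u}}
  U15: {{t},{s,t},{t,v},{s,t,v}} {{p,q},{p,r},{p,q,r}}
  U23: {{r},{p,r},{q,r},{p,q,r}} {{t,v},{s,t,v}}
  U24: {{r},{p,r},{q,r},{p,q,r}} {{t},{s,t},{t,v},{s,t,v}}
  U25: {{t},{s,t},{t,v},{s,t,v}} {{p,r},{p,q,r}}
  U34: {{r},{p,r},{q,r},{p,q,r}} {{s,v},{t,v},{s,t,v}}
  U35: {{p,r},{p,q,r}} {{p,v}} {{t,v},{s,t,v}}
  U45: {{t},{s,t},{t,v},{s,t,v}} {{p,r},{p,q,r}}
  U123: {{r},{p,r},{q,r},{p,q,r}} {{t,v},{s,t,v}}
  U124: {{r},{p,r},{q,r},{p,q,r}} {{t},{s,t},{t,v},{s,t,v}}
  U125: {{t},{s,t},{t,v},{s,t,v}} {{p,r},{p,q,r}}
  U134: {{r},{p,r},{q,r},{p,q,r}} {{t,v},{s,t,v}}
  U135: {{p,r},{p,q,r}} {{t,v},{s,t,v}}
  U145: {{t},{s,t},{t,v},{s,t,v}} {{p,r},{p,q,r}}
  U234: {{r},{p,r},{q,r},{p,q,r}} {{t,v},{s,t,v}}
  U235: {{p,r},{p,q,r}} {{t,v},{s,t,v}}
  U245: {{t},{s,t},{t,v},{s,t,v}} {{p,r},{p,q,r}}
  U345: {{p,r},{p,q,r}} {{t,v},{s,t,v}}
  U1234: {{r},{p,r},{q,r},{p,q,r}} {{t,v},{s,t,v}}
  U1235: {{p,r},{p,q,r}} {{t,v},{s,t,v}}
  U1245: {{t},{s,t},{t,v},{s,t,v}} {{p,r},{p,q,r}}
  U1345: {{p,r},{p,q,r}} {{t,v},{s,t,v}}
  U2345: {{p,r},{p,q,r}} {{t,v},{s,t,v}}
  U12345: {{p,r},{p,q,r}} {{t,v},{s,t,v}}
C dims 11,23,20,10; δ0: rk 10, SNF 1^10; δ1: rk 12, SNF 1^12; δ2: rk 8, SNF 1^8
Ȟ^0: (11−10)−0=1 ⇒ Z
Ȟ^1: (23−12)−10=1 ⇒ Z
Ȟ^2: (20−8)−12=0 ⇒ 0

Ȟ^0 ≅ Z,  Ȟ^1 ≅ Z,  Ȟ^2 ≅ 0
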